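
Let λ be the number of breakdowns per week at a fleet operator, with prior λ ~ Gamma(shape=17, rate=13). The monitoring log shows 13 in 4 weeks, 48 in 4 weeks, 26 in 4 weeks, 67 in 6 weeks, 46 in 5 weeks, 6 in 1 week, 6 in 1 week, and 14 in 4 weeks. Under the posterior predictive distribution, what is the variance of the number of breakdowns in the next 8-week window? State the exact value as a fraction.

2700/49

Total count: 13 + 48 + 26 + 67 + 46 + 6 + 6 + 14 = 226.
Total exposure: 4 + 4 + 4 + 6 + 5 + 1 + 1 + 4 = 29 weeks.
Posterior: α' = 17 + 226 = 243, β' = 13 + 29 = 42.
The posterior predictive for a window of length T is Negative Binomial with variance T·α'·(β'+T)/β'² = 8·243·50/1764 = 2700/49.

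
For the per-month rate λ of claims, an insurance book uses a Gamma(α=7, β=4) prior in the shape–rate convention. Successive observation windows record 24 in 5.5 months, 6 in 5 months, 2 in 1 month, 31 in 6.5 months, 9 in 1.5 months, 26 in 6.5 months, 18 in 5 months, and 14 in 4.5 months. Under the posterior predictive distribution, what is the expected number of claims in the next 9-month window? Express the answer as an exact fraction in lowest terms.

2466/79

Total count: 24 + 6 + 2 + 31 + 9 + 26 + 18 + 14 = 130.
Total exposure: 5.5 + 5 + 1 + 6.5 + 1.5 + 6.5 + 5 + 4.5 = 35.5 months.
By Gamma–Poisson conjugacy, the posterior is Gamma(α + Σx, β + Σt) = Gamma(7 + 130, 4 + 35.5) = Gamma(137, 79/2).
Predictive mean over a 9-month window = T·E[λ|data] = 9·137/(79/2) = 2466/79.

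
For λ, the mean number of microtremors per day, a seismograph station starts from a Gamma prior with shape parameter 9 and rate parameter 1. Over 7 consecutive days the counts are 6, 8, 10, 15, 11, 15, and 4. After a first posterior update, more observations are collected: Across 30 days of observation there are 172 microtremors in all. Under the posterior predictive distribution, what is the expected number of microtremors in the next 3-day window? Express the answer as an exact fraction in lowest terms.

375/19

Total count: 6 + 8 + 10 + 15 + 11 + 15 + 4 = 69.
Total exposure: 7 days.
After the first batch: Gamma(9 + 69, 1 + 7) = Gamma(78, 8).
Total count 172 over total exposure 30 days.
After the second batch: Gamma(78 + 172, 8 + 30) = Gamma(250, 38).
Predictive mean over a 3-day window = T·E[λ|data] = 3·250/38 = 375/19.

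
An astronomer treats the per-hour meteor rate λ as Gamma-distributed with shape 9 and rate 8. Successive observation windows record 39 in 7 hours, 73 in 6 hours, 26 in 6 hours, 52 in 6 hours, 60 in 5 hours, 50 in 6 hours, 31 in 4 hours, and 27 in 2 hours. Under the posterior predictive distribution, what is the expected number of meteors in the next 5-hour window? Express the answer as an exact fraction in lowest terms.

367/10

Total count: 39 + 73 + 26 + 52 + 60 + 50 + 31 + 27 = 358.
Total exposure: 7 + 6 + 6 + 6 + 5 + 6 + 4 + 2 = 42 hours.
Gamma(α, β) with Poisson data over total exposure Σt gives posterior Gamma(α+Σx, β+Σt) = Gamma(367, 50).
Predictive mean over a 5-hour window = T·E[λ|data] = 5·367/50 = 367/10.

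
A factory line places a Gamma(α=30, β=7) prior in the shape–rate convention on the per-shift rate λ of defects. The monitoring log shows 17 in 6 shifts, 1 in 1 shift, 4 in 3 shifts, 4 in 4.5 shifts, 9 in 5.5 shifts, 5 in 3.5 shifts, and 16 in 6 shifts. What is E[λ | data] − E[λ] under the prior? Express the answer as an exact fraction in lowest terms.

Total count: 17 + 1 + 4 + 4 + 9 + 5 + 16 = 56.
Total exposure: 6 + 1 + 3 + 4.5 + 5.5 + 3.5 + 6 = 29.5 shifts.
The Gamma prior is conjugate for the Poisson rate, so λ | data ~ Gamma(30+56, 7+29.5) = Gamma(86, 73/2).
Posterior mean = 86/(73/2) = 172/73; prior mean = 30/7 = 30/7. Difference = 172/73 − 30/7 = -986/511.

-986/511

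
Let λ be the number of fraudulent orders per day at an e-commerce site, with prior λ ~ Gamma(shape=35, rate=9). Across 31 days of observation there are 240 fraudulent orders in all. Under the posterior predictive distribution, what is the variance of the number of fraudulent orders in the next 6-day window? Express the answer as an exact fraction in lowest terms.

759/16

Total count 240 over total exposure 31 days.
Posterior: α' = 35 + 240 = 275, β' = 9 + 31 = 40.
The posterior predictive for a window of length T is Negative Binomial with variance T·α'·(β'+T)/β'² = 6·275·46/1600 = 759/16.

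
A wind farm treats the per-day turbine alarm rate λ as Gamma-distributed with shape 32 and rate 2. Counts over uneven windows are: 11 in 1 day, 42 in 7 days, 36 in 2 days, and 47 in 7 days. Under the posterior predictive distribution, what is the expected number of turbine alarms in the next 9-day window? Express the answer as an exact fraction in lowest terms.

Total count: 11 + 42 + 36 + 47 = 136.
Total exposure: 1 + 7 + 2 + 7 = 17 days.
The Gamma prior is conjugate for the Poisson rate, so λ | data ~ Gamma(32+136, 2+17) = Gamma(168, 19).
Predictive mean over a 9-day window = T·E[λ|data] = 9·168/19 = 1512/19.

1512/19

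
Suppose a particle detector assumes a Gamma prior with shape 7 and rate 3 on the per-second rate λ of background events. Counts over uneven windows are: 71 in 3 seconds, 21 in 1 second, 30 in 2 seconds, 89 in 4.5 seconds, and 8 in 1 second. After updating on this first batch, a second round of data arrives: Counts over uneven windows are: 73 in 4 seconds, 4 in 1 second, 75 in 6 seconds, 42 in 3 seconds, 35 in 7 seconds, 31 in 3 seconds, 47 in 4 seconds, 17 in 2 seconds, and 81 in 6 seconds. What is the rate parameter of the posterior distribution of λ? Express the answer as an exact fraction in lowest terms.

Total count: 71 + 21 + 30 + 89 + 8 = 219.
Total exposure: 3 + 1 + 2 + 4.5 + 1 = 11.5 seconds.
After the first batch: Gamma(7 + 219, 3 + 11.5) = Gamma(226, 29/2).
Total count: 73 + 4 + 75 + 42 + 35 + 31 + 47 + 17 + 81 = 405.
Total exposure: 4 + 1 + 6 + 3 + 7 + 3 + 4 + 2 + 6 = 36 seconds.
After the second batch: Gamma(226 + 405, 29/2 + 36) = Gamma(631, 101/2).

101/2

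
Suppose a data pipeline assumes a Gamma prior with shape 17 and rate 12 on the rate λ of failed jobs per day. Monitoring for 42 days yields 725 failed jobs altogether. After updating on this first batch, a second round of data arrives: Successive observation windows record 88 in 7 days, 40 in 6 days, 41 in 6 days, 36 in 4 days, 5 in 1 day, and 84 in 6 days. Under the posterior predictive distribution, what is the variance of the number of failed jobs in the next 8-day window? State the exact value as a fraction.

Total count 725 over total exposure 42 days.
After the first batch: Gamma(17 + 725, 12 + 42) = Gamma(742, 54).
Total count: 88 + 40 + 41 + 36 + 5 + 84 = 294.
Total exposure: 7 + 6 + 6 + 4 + 1 + 6 = 30 days.
After the second batch: Gamma(742 + 294, 54 + 30) = Gamma(1036, 84).
The posterior predictive for a window of length T is Negative Binomial with variance T·α'·(β'+T)/β'² = 8·1036·92/7056 = 6808/63.

6808/63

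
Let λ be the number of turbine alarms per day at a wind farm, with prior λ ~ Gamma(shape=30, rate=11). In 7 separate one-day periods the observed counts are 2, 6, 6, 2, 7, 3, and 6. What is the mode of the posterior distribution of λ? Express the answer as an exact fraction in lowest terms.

Total count: 2 + 6 + 6 + 2 + 7 + 3 + 6 = 32.
Total exposure: 7 days.
Gamma(α, β) with Poisson data over total exposure Σt gives posterior Gamma(α+Σx, β+Σt) = Gamma(62, 18).
Posterior mode = (α'−1)/β' = 61/18.

61/18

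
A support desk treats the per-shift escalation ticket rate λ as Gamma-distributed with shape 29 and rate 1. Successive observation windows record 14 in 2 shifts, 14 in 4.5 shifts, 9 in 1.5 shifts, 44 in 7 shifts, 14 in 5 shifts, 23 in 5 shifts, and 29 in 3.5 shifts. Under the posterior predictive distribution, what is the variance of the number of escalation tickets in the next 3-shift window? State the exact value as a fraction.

Total count: 14 + 14 + 9 + 44 + 14 + 23 + 29 = 147.
Total exposure: 2 + 4.5 + 1.5 + 7 + 5 + 5 + 3.5 = 28.5 shifts.
Conjugate update: add total count to the shape and total exposure to the rate, giving Gamma(176, 59/2).
The posterior predictive for a window of length T is Negative Binomial with variance T·α'·(β'+T)/β'² = 3·176·(65/2)/(3481/4) = 68640/3481.

68640/3481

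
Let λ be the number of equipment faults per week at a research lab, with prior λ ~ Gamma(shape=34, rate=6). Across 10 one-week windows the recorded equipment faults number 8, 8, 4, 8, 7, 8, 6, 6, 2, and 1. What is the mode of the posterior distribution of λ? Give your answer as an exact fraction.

Total count: 8 + 8 + 4 + 8 + 7 + 8 + 6 + 6 + 2 + 1 = 58.
Total exposure: 10 weeks.
The Gamma prior is conjugate for the Poisson rate, so λ | data ~ Gamma(34+58, 6+10) = Gamma(92, 16).
Posterior mode = (α'−1)/β' = 91/16.

91/16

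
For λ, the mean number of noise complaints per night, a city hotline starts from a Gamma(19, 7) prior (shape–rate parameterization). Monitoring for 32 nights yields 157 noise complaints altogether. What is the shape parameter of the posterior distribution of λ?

Total count 157 over total exposure 32 nights.
Posterior: α' = 19 + 157 = 176, β' = 7 + 32 = 39.

176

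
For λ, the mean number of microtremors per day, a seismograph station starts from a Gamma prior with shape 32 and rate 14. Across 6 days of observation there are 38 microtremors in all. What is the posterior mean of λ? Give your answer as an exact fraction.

7/2

Total count 38 over total exposure 6 days.
Conjugate update: add total count to the shape and total exposure to the rate, giving Gamma(70, 20).
Posterior mean = α'/β' = 70/20 = 7/2.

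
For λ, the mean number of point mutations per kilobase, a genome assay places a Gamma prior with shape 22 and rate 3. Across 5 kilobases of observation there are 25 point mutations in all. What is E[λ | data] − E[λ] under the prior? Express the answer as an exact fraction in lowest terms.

Total count 25 over total exposure 5 kilobases.
Posterior: α' = 22 + 25 = 47, β' = 3 + 5 = 8.
Posterior mean = 47/8 = 47/8; prior mean = 22/3 = 22/3. Difference = 47/8 − 22/3 = -35/24.

-35/24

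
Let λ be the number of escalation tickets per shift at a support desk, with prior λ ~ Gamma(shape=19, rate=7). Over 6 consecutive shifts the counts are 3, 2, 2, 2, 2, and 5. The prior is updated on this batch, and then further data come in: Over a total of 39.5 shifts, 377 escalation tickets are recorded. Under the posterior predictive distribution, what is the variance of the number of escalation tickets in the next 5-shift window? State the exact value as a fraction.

Total count: 3 + 2 + 2 + 2 + 2 + 5 = 16.
Total exposure: 6 shifts.
After the first batch: Gamma(19 + 16, 7 + 6) = Gamma(35, 13).
Total count 377 over total exposure 39.5 shifts.
After the second batch: Gamma(35 + 377, 13 + 39.5) = Gamma(412, 105/2).
The posterior predictive for a window of length T is Negative Binomial with variance T·α'·(β'+T)/β'² = 5·412·(115/2)/(11025/4) = 18952/441.

18952/441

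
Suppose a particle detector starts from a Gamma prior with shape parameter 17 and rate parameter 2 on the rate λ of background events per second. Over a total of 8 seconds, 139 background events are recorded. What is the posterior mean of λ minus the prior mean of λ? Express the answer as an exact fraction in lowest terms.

Total count 139 over total exposure 8 seconds.
By Gamma–Poisson conjugacy, the posterior is Gamma(α + Σx, β + Σt) = Gamma(17 + 139, 2 + 8) = Gamma(156, 10).
Posterior mean = 156/10 = 78/5; prior mean = 17/2 = 17/2. Difference = 78/5 − 17/2 = 71/10.

71/10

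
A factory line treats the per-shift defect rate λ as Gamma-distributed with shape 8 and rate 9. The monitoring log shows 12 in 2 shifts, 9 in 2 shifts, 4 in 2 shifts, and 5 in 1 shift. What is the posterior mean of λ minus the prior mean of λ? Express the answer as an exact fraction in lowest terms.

Total count: 12 + 9 + 4 + 5 = 30.
Total exposure: 2 + 2 + 2 + 1 = 7 shifts.
Conjugate update: add total count to the shape and total exposure to the rate, giving Gamma(38, 16).
Posterior mean = 38/16 = 19/8; prior mean = 8/9 = 8/9. Difference = 19/8 − 8/9 = 107/72.

107/72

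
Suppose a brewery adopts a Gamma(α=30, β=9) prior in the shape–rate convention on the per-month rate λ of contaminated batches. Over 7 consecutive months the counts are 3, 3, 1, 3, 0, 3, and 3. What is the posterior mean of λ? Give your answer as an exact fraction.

23/8

Total count: 3 + 3 + 1 + 3 + 0 + 3 + 3 = 16.
Total exposure: 7 months.
Conjugate update: add total count to the shape and total exposure to the rate, giving Gamma(46, 16).
Posterior mean = α'/β' = 46/16 = 23/8.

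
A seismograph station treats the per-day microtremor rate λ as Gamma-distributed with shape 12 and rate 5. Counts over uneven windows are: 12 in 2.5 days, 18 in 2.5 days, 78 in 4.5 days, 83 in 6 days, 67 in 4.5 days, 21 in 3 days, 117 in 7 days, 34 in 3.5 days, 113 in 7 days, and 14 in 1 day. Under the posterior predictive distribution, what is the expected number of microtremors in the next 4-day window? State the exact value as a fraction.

4552/93

Total count: 12 + 18 + 78 + 83 + 67 + 21 + 117 + 34 + 113 + 14 = 557.
Total exposure: 2.5 + 2.5 + 4.5 + 6 + 4.5 + 3 + 7 + 3.5 + 7 + 1 = 41.5 days.
Posterior: α' = 12 + 557 = 569, β' = 5 + 41.5 = 93/2.
Predictive mean over a 4-day window = T·E[λ|data] = 4·569/(93/2) = 4552/93.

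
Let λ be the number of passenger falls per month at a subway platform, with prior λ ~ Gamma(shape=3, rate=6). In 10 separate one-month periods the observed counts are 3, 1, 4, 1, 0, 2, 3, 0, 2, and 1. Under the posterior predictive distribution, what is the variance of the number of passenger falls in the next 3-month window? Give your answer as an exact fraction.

Total count: 3 + 1 + 4 + 1 + 0 + 2 + 3 + 0 + 2 + 1 = 17.
Total exposure: 10 months.
The Gamma prior is conjugate for the Poisson rate, so λ | data ~ Gamma(3+17, 6+10) = Gamma(20, 16).
The posterior predictive for a window of length T is Negative Binomial with variance T·α'·(β'+T)/β'² = 3·20·19/256 = 285/64.

285/64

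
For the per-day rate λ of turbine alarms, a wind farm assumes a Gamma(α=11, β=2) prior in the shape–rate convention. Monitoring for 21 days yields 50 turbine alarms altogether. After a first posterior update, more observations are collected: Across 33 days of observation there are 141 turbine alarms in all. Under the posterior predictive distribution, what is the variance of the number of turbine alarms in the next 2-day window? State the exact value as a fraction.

Total count 50 over total exposure 21 days.
After the first batch: Gamma(11 + 50, 2 + 21) = Gamma(61, 23).
Total count 141 over total exposure 33 days.
After the second batch: Gamma(61 + 141, 23 + 33) = Gamma(202, 56).
The posterior predictive for a window of length T is Negative Binomial with variance T·α'·(β'+T)/β'² = 2·202·58/3136 = 2929/392.

2929/392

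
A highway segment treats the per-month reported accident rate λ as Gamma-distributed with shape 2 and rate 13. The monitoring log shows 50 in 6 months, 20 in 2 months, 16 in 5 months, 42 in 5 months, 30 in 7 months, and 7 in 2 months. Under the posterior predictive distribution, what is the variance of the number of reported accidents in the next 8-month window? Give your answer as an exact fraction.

Total count: 50 + 20 + 16 + 42 + 30 + 7 = 165.
Total exposure: 6 + 2 + 5 + 5 + 7 + 2 = 27 months.
The Gamma prior is conjugate for the Poisson rate, so λ | data ~ Gamma(2+165, 13+27) = Gamma(167, 40).
The posterior predictive for a window of length T is Negative Binomial with variance T·α'·(β'+T)/β'² = 8·167·48/1600 = 1002/25.

1002/25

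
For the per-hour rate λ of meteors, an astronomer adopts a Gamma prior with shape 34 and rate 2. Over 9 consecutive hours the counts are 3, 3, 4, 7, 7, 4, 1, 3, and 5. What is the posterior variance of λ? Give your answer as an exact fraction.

71/121

Total count: 3 + 3 + 4 + 7 + 7 + 4 + 1 + 3 + 5 = 37.
Total exposure: 9 hours.
By Gamma–Poisson conjugacy, the posterior is Gamma(α + Σx, β + Σt) = Gamma(34 + 37, 2 + 9) = Gamma(71, 11).
Posterior variance = α'/β'² = 71/121.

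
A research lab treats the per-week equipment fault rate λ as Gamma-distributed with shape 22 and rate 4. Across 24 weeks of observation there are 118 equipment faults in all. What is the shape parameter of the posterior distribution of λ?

Total count 118 over total exposure 24 weeks.
By Gamma–Poisson conjugacy, the posterior is Gamma(α + Σx, β + Σt) = Gamma(22 + 118, 4 + 24) = Gamma(140, 28).

140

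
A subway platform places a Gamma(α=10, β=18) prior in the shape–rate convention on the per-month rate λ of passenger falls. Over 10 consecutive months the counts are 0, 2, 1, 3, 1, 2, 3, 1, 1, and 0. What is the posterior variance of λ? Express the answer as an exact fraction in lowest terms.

3/98

Total count: 0 + 2 + 1 + 3 + 1 + 2 + 3 + 1 + 1 + 0 = 14.
Total exposure: 10 months.
Gamma(α, β) with Poisson data over total exposure Σt gives posterior Gamma(α+Σx, β+Σt) = Gamma(24, 28).
Posterior variance = α'/β'² = 24/784 = 3/98.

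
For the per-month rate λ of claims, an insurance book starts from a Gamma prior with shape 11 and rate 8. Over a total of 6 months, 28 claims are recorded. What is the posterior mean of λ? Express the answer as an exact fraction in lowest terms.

Total count 28 over total exposure 6 months.
By Gamma–Poisson conjugacy, the posterior is Gamma(α + Σx, β + Σt) = Gamma(11 + 28, 8 + 6) = Gamma(39, 14).
Posterior mean = α'/β' = 39/14.

39/14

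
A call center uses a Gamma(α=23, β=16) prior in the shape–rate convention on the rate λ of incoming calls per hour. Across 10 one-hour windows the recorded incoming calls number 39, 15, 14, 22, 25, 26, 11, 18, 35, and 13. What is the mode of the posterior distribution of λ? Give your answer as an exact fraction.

120/13

Total count: 39 + 15 + 14 + 22 + 25 + 26 + 11 + 18 + 35 + 13 = 218.
Total exposure: 10 hours.
Conjugate update: add total count to the shape and total exposure to the rate, giving Gamma(241, 26).
Posterior mode = (α'−1)/β' = 240/26 = 120/13.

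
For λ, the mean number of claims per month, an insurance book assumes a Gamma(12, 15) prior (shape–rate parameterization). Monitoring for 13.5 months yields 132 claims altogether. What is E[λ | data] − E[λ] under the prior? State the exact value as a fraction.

Total count 132 over total exposure 13.5 months.
The Gamma prior is conjugate for the Poisson rate, so λ | data ~ Gamma(12+132, 15+13.5) = Gamma(144, 57/2).
Posterior mean = 144/(57/2) = 96/19; prior mean = 12/15 = 4/5. Difference = 96/19 − 4/5 = 404/95.

404/95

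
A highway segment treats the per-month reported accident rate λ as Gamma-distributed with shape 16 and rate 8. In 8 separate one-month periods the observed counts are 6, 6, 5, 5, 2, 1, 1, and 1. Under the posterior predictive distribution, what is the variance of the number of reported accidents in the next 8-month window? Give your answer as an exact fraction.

Total count: 6 + 6 + 5 + 5 + 2 + 1 + 1 + 1 = 27.
Total exposure: 8 months.
By Gamma–Poisson conjugacy, the posterior is Gamma(α + Σx, β + Σt) = Gamma(16 + 27, 8 + 8) = Gamma(43, 16).
The posterior predictive for a window of length T is Negative Binomial with variance T·α'·(β'+T)/β'² = 8·43·24/256 = 129/4.

129/4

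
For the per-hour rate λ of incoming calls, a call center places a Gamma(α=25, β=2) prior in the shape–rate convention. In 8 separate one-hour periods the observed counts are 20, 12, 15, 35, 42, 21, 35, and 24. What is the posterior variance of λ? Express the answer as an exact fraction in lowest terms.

Total count: 20 + 12 + 15 + 35 + 42 + 21 + 35 + 24 = 204.
Total exposure: 8 hours.
By Gamma–Poisson conjugacy, the posterior is Gamma(α + Σx, β + Σt) = Gamma(25 + 204, 2 + 8) = Gamma(229, 10).
Posterior variance = α'/β'² = 229/100.

229/100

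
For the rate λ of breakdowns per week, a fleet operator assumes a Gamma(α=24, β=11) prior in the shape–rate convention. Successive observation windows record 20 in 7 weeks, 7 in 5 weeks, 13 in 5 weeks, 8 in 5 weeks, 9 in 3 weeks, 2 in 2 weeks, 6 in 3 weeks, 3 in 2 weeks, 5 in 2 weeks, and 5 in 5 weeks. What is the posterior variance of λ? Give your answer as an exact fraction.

51/1250

Total count: 20 + 7 + 13 + 8 + 9 + 2 + 6 + 3 + 5 + 5 = 78.
Total exposure: 7 + 5 + 5 + 5 + 3 + 2 + 3 + 2 + 2 + 5 = 39 weeks.
Conjugate update: add total count to the shape and total exposure to the rate, giving Gamma(102, 50).
Posterior variance = α'/β'² = 102/2500 = 51/1250.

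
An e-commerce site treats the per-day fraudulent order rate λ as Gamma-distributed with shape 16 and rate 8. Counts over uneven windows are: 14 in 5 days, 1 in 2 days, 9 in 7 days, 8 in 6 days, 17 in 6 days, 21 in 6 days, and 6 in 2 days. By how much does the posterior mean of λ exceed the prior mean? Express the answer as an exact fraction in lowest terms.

4/21

Total count: 14 + 1 + 9 + 8 + 17 + 21 + 6 = 76.
Total exposure: 5 + 2 + 7 + 6 + 6 + 6 + 2 = 34 days.
Gamma(α, β) with Poisson data over total exposure Σt gives posterior Gamma(α+Σx, β+Σt) = Gamma(92, 42).
Posterior mean = 92/42 = 46/21; prior mean = 16/8 = 2. Difference = 46/21 − 2 = 4/21.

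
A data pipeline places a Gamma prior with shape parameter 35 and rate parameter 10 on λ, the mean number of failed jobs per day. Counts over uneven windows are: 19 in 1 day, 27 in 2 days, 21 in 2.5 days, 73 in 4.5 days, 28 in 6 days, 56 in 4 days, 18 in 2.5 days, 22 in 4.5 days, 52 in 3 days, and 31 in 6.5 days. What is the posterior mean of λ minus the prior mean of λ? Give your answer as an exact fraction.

Total count: 19 + 27 + 21 + 73 + 28 + 56 + 18 + 22 + 52 + 31 = 347.
Total exposure: 1 + 2 + 2.5 + 4.5 + 6 + 4 + 2.5 + 4.5 + 3 + 6.5 = 36.5 days.
Gamma(α, β) with Poisson data over total exposure Σt gives posterior Gamma(α+Σx, β+Σt) = Gamma(382, 93/2).
Posterior mean = 382/(93/2) = 764/93; prior mean = 35/10 = 7/2. Difference = 764/93 − 7/2 = 877/186.

877/186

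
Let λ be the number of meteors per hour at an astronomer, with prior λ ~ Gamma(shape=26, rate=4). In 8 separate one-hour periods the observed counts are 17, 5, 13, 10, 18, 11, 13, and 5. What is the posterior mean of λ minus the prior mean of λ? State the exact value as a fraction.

Total count: 17 + 5 + 13 + 10 + 18 + 11 + 13 + 5 = 92.
Total exposure: 8 hours.
The Gamma prior is conjugate for the Poisson rate, so λ | data ~ Gamma(26+92, 4+8) = Gamma(118, 12).
Posterior mean = 118/12 = 59/6; prior mean = 26/4 = 13/2. Difference = 59/6 − 13/2 = 10/3.

10/3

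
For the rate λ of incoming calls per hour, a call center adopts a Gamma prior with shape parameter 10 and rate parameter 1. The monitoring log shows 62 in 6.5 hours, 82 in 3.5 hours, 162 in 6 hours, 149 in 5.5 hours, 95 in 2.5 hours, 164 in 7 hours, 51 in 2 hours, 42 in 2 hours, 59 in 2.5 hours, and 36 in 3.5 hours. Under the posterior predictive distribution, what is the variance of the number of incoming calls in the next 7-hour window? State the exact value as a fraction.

532/3

Total count: 62 + 82 + 162 + 149 + 95 + 164 + 51 + 42 + 59 + 36 = 902.
Total exposure: 6.5 + 3.5 + 6 + 5.5 + 2.5 + 7 + 2 + 2 + 2.5 + 3.5 = 41 hours.
By Gamma–Poisson conjugacy, the posterior is Gamma(α + Σx, β + Σt) = Gamma(10 + 902, 1 + 41) = Gamma(912, 42).
The posterior predictive for a window of length T is Negative Binomial with variance T·α'·(β'+T)/β'² = 7·912·49/1764 = 532/3.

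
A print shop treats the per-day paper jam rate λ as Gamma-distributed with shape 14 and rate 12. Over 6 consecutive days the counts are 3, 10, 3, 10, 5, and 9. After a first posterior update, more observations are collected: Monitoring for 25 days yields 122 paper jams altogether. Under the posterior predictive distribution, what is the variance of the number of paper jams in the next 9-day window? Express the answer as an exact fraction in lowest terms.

82368/1849

Total count: 3 + 10 + 3 + 10 + 5 + 9 = 40.
Total exposure: 6 days.
After the first batch: Gamma(14 + 40, 12 + 6) = Gamma(54, 18).
Total count 122 over total exposure 25 days.
After the second batch: Gamma(54 + 122, 18 + 25) = Gamma(176, 43).
The posterior predictive for a window of length T is Negative Binomial with variance T·α'·(β'+T)/β'² = 9·176·52/1849 = 82368/1849.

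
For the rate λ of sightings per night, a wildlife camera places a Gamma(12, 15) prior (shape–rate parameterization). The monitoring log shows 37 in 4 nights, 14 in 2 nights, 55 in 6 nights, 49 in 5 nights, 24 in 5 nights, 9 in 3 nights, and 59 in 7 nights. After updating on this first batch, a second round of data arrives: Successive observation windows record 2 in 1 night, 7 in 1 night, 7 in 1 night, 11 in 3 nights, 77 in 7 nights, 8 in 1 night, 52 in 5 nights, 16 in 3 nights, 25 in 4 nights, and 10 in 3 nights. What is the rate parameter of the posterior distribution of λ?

Total count: 37 + 14 + 55 + 49 + 24 + 9 + 59 = 247.
Total exposure: 4 + 2 + 6 + 5 + 5 + 3 + 7 = 32 nights.
After the first batch: Gamma(12 + 247, 15 + 32) = Gamma(259, 47).
Total count: 2 + 7 + 7 + 11 + 77 + 8 + 52 + 16 + 25 + 10 = 215.
Total exposure: 1 + 1 + 1 + 3 + 7 + 1 + 5 + 3 + 4 + 3 = 29 nights.
After the second batch: Gamma(259 + 215, 47 + 29) = Gamma(474, 76).

76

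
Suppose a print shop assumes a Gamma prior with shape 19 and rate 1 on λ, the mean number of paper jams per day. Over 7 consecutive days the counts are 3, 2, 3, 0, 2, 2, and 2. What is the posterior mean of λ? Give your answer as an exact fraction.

33/8

Total count: 3 + 2 + 3 + 0 + 2 + 2 + 2 = 14.
Total exposure: 7 days.
Posterior: α' = 19 + 14 = 33, β' = 1 + 7 = 8.
Posterior mean = α'/β' = 33/8.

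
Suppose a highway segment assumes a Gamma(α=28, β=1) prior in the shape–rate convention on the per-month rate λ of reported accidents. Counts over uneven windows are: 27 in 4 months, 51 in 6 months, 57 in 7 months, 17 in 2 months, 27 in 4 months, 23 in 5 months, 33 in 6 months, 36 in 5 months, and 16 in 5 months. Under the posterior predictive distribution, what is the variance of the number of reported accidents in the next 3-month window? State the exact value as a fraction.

112/5

Total count: 27 + 51 + 57 + 17 + 27 + 23 + 33 + 36 + 16 = 287.
Total exposure: 4 + 6 + 7 + 2 + 4 + 5 + 6 + 5 + 5 = 44 months.
By Gamma–Poisson conjugacy, the posterior is Gamma(α + Σx, β + Σt) = Gamma(28 + 287, 1 + 44) = Gamma(315, 45).
The posterior predictive for a window of length T is Negative Binomial with variance T·α'·(β'+T)/β'² = 3·315·48/2025 = 112/5.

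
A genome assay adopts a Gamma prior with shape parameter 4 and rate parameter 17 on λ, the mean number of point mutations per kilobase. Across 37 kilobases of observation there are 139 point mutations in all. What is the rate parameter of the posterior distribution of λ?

54

Total count 139 over total exposure 37 kilobases.
By Gamma–Poisson conjugacy, the posterior is Gamma(α + Σx, β + Σt) = Gamma(4 + 139, 17 + 37) = Gamma(143, 54).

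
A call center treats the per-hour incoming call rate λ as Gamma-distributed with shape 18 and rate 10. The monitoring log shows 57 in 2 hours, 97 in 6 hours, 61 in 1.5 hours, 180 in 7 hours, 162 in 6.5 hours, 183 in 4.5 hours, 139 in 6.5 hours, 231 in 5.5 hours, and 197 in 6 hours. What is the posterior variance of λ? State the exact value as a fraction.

5300/12321

Total count: 57 + 97 + 61 + 180 + 162 + 183 + 139 + 231 + 197 = 1307.
Total exposure: 2 + 6 + 1.5 + 7 + 6.5 + 4.5 + 6.5 + 5.5 + 6 = 45.5 hours.
The Gamma prior is conjugate for the Poisson rate, so λ | data ~ Gamma(18+1307, 10+45.5) = Gamma(1325, 111/2).
Posterior variance = α'/β'² = 1325/(12321/4) = 5300/12321.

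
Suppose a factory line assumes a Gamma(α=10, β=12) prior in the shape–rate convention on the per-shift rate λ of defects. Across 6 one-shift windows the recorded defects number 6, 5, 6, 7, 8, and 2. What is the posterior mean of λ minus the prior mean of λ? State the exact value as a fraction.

29/18

Total count: 6 + 5 + 6 + 7 + 8 + 2 = 34.
Total exposure: 6 shifts.
Conjugate update: add total count to the shape and total exposure to the rate, giving Gamma(44, 18).
Posterior mean = 44/18 = 22/9; prior mean = 10/12 = 5/6. Difference = 22/9 − 5/6 = 29/18.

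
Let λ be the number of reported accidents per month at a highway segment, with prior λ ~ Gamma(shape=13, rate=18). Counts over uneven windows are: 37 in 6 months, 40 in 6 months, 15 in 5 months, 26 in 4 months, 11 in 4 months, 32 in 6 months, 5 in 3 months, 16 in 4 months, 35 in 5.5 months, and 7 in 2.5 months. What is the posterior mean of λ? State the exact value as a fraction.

Total count: 37 + 40 + 15 + 26 + 11 + 32 + 5 + 16 + 35 + 7 = 224.
Total exposure: 6 + 6 + 5 + 4 + 4 + 6 + 3 + 4 + 5.5 + 2.5 = 46 months.
Gamma(α, β) with Poisson data over total exposure Σt gives posterior Gamma(α+Σx, β+Σt) = Gamma(237, 64).
Posterior mean = α'/β' = 237/64.

237/64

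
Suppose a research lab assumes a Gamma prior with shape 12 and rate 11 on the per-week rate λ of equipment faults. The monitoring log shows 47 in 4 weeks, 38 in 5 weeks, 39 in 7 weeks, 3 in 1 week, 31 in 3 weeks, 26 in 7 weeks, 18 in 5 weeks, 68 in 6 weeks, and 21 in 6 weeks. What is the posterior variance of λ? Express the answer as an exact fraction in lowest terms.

Total count: 47 + 38 + 39 + 3 + 31 + 26 + 18 + 68 + 21 = 291.
Total exposure: 4 + 5 + 7 + 1 + 3 + 7 + 5 + 6 + 6 = 44 weeks.
Gamma(α, β) with Poisson data over total exposure Σt gives posterior Gamma(α+Σx, β+Σt) = Gamma(303, 55).
Posterior variance = α'/β'² = 303/3025.

303/3025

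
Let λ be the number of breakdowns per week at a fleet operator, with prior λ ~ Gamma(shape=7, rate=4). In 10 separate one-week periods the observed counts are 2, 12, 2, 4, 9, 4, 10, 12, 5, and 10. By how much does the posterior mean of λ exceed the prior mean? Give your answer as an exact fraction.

Total count: 2 + 12 + 2 + 4 + 9 + 4 + 10 + 12 + 5 + 10 = 70.
Total exposure: 10 weeks.
By Gamma–Poisson conjugacy, the posterior is Gamma(α + Σx, β + Σt) = Gamma(7 + 70, 4 + 10) = Gamma(77, 14).
Posterior mean = 77/14 = 11/2; prior mean = 7/4 = 7/4. Difference = 11/2 − 7/4 = 15/4.

15/4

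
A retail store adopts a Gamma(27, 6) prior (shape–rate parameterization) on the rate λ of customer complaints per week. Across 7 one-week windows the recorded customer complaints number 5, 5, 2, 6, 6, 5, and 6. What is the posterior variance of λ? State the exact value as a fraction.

Total count: 5 + 5 + 2 + 6 + 6 + 5 + 6 = 35.
Total exposure: 7 weeks.
Gamma(α, β) with Poisson data over total exposure Σt gives posterior Gamma(α+Σx, β+Σt) = Gamma(62, 13).
Posterior variance = α'/β'² = 62/169.

62/169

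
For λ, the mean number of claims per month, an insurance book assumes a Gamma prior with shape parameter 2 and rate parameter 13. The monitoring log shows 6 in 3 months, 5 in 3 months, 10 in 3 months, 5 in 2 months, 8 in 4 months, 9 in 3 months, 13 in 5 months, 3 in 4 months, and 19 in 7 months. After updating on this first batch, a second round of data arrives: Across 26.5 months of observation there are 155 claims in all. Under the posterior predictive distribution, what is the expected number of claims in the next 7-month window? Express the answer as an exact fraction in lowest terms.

470/21

Total count: 6 + 5 + 10 + 5 + 8 + 9 + 13 + 3 + 19 = 78.
Total exposure: 3 + 3 + 3 + 2 + 4 + 3 + 5 + 4 + 7 = 34 months.
After the first batch: Gamma(2 + 78, 13 + 34) = Gamma(80, 47).
Total count 155 over total exposure 26.5 months.
After the second batch: Gamma(80 + 155, 47 + 26.5) = Gamma(235, 147/2).
Predictive mean over a 7-month window = T·E[λ|data] = 7·235/(147/2) = 470/21.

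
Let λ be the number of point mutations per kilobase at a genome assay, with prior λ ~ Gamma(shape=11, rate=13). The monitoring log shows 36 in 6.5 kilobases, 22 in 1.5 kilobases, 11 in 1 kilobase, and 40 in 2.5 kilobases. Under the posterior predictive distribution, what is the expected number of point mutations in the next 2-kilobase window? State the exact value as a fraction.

Total count: 36 + 22 + 11 + 40 = 109.
Total exposure: 6.5 + 1.5 + 1 + 2.5 = 11.5 kilobases.
Conjugate update: add total count to the shape and total exposure to the rate, giving Gamma(120, 49/2).
Predictive mean over a 2-kilobase window = T·E[λ|data] = 2·120/(49/2) = 480/49.

480/49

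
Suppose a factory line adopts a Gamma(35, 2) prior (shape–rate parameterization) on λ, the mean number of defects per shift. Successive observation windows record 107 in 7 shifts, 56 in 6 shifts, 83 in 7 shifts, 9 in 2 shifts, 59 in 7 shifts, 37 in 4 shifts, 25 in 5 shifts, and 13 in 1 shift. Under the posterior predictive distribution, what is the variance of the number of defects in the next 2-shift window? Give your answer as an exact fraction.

36464/1681

Total count: 107 + 56 + 83 + 9 + 59 + 37 + 25 + 13 = 389.
Total exposure: 7 + 6 + 7 + 2 + 7 + 4 + 5 + 1 = 39 shifts.
Gamma(α, β) with Poisson data over total exposure Σt gives posterior Gamma(α+Σx, β+Σt) = Gamma(424, 41).
The posterior predictive for a window of length T is Negative Binomial with variance T·α'·(β'+T)/β'² = 2·424·43/1681 = 36464/1681.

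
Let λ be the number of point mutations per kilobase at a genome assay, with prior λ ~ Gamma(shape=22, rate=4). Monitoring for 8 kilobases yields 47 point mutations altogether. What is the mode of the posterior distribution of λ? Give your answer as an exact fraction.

17/3

Total count 47 over total exposure 8 kilobases.
Posterior: α' = 22 + 47 = 69, β' = 4 + 8 = 12.
Posterior mode = (α'−1)/β' = 68/12 = 17/3.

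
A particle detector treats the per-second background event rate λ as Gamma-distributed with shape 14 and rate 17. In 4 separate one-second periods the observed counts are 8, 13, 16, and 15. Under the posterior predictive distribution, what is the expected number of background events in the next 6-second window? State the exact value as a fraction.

Total count: 8 + 13 + 16 + 15 = 52.
Total exposure: 4 seconds.
Posterior: α' = 14 + 52 = 66, β' = 17 + 4 = 21.
Predictive mean over a 6-second window = T·E[λ|data] = 6·66/21 = 132/7.

132/7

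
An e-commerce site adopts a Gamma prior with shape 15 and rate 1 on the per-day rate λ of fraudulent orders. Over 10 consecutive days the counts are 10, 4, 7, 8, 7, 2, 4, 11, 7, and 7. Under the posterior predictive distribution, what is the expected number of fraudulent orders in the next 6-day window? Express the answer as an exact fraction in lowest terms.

492/11

Total count: 10 + 4 + 7 + 8 + 7 + 2 + 4 + 11 + 7 + 7 = 67.
Total exposure: 10 days.
By Gamma–Poisson conjugacy, the posterior is Gamma(α + Σx, β + Σt) = Gamma(15 + 67, 1 + 10) = Gamma(82, 11).
Predictive mean over a 6-day window = T·E[λ|data] = 6·82/11 = 492/11.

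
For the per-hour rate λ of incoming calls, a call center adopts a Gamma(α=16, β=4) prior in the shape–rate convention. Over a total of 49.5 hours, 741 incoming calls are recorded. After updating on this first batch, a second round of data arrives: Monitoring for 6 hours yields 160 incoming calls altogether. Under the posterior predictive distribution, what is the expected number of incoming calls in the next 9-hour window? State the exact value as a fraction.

Total count 741 over total exposure 49.5 hours.
After the first batch: Gamma(16 + 741, 4 + 49.5) = Gamma(757, 107/2).
Total count 160 over total exposure 6 hours.
After the second batch: Gamma(757 + 160, 107/2 + 6) = Gamma(917, 119/2).
Predictive mean over a 9-hour window = T·E[λ|data] = 9·917/(119/2) = 2358/17.

2358/17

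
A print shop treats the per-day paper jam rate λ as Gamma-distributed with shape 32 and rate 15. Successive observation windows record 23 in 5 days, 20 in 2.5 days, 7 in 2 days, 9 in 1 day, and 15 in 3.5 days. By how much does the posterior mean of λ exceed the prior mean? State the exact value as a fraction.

Total count: 23 + 20 + 7 + 9 + 15 = 74.
Total exposure: 5 + 2.5 + 2 + 1 + 3.5 = 14 days.
Gamma(α, β) with Poisson data over total exposure Σt gives posterior Gamma(α+Σx, β+Σt) = Gamma(106, 29).
Posterior mean = 106/29 = 106/29; prior mean = 32/15 = 32/15. Difference = 106/29 − 32/15 = 662/435.

662/435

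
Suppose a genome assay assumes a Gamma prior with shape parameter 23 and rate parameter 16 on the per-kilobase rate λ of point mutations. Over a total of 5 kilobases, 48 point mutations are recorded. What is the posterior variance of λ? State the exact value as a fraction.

71/441

Total count 48 over total exposure 5 kilobases.
The Gamma prior is conjugate for the Poisson rate, so λ | data ~ Gamma(23+48, 16+5) = Gamma(71, 21).
Posterior variance = α'/β'² = 71/441.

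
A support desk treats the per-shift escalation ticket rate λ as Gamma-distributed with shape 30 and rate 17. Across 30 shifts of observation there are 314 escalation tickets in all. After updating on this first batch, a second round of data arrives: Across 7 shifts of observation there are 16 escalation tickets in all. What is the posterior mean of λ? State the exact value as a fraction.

20/3

Total count 314 over total exposure 30 shifts.
After the first batch: Gamma(30 + 314, 17 + 30) = Gamma(344, 47).
Total count 16 over total exposure 7 shifts.
After the second batch: Gamma(344 + 16, 47 + 7) = Gamma(360, 54).
Posterior mean = α'/β' = 360/54 = 20/3.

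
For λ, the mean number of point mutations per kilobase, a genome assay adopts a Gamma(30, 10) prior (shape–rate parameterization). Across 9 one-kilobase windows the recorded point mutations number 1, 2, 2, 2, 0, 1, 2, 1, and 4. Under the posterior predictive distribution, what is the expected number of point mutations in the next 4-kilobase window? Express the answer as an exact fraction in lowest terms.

180/19

Total count: 1 + 2 + 2 + 2 + 0 + 1 + 2 + 1 + 4 = 15.
Total exposure: 9 kilobases.
By Gamma–Poisson conjugacy, the posterior is Gamma(α + Σx, β + Σt) = Gamma(30 + 15, 10 + 9) = Gamma(45, 19).
Predictive mean over a 4-kilobase window = T·E[λ|data] = 4·45/19 = 180/19.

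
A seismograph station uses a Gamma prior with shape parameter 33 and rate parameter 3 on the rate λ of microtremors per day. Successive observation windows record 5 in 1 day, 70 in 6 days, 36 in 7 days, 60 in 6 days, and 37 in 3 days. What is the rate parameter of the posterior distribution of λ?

Total count: 5 + 70 + 36 + 60 + 37 = 208.
Total exposure: 1 + 6 + 7 + 6 + 3 = 23 days.
Gamma(α, β) with Poisson data over total exposure Σt gives posterior Gamma(α+Σx, β+Σt) = Gamma(241, 26).

26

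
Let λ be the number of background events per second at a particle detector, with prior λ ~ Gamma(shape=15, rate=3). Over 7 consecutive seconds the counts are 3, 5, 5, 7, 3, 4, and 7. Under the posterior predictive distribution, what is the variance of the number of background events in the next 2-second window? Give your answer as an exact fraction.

Total count: 3 + 5 + 5 + 7 + 3 + 4 + 7 = 34.
Total exposure: 7 seconds.
By Gamma–Poisson conjugacy, the posterior is Gamma(α + Σx, β + Σt) = Gamma(15 + 34, 3 + 7) = Gamma(49, 10).
The posterior predictive for a window of length T is Negative Binomial with variance T·α'·(β'+T)/β'² = 2·49·12/100 = 294/25.

294/25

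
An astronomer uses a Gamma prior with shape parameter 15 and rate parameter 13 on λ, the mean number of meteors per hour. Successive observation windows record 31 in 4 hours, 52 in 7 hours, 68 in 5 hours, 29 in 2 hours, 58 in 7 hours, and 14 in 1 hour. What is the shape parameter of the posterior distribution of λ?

267

Total count: 31 + 52 + 68 + 29 + 58 + 14 = 252.
Total exposure: 4 + 7 + 5 + 2 + 7 + 1 = 26 hours.
The Gamma prior is conjugate for the Poisson rate, so λ | data ~ Gamma(15+252, 13+26) = Gamma(267, 39).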